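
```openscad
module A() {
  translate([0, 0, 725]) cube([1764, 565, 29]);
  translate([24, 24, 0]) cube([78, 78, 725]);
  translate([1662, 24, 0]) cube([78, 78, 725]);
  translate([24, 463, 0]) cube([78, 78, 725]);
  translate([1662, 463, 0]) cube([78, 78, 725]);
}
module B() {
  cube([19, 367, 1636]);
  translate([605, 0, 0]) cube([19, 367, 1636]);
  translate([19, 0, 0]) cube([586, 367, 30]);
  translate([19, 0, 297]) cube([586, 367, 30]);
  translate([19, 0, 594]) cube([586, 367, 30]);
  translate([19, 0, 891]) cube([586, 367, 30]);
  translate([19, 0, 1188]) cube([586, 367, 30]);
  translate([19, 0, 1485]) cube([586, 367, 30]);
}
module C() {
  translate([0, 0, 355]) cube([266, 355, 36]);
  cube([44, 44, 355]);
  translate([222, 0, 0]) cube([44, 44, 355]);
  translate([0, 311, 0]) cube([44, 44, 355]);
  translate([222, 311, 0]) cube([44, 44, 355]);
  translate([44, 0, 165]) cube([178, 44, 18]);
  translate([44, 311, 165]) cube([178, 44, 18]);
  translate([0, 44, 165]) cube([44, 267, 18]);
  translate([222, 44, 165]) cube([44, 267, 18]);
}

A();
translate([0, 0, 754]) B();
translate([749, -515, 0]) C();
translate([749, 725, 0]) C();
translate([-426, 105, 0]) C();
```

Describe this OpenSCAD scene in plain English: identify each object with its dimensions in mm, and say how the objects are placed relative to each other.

A is a table with a 1764×565 mm rectangular top, 29 mm thick, top surface at z = 754 mm, supported by four 78×78 mm square legs, each inset 24 mm from the nearest pair of top edges, running from the floor.

B is an open bookshelf. Two side panels, each 19 mm thick, 367 mm deep and 1636 mm tall, stand 624 mm apart (outside-to-outside). Between them sit 6 shelves, each 30 mm thick and 367 mm deep, spanning the full gap between the sides. The bottom shelf rests on the floor (its underside at z = 0) and the clear gap between one shelf's top and the next shelf's underside is 267 mm.

C is a four-legged stool. The seat is a 266×355×36 mm slab whose top surface is at z = 391 mm; four square legs, each 44×44 mm in cross-section, run from the floor (z = 0) to the underside of the seat, each flush with a corner of the seat. Four stretchers, 44 mm wide and 18 mm tall, connect adjacent legs with their undersides at z = 165 mm, each running between the inner faces of the legs it joins and aligned with the legs' outer faces on the other axis.

The bookshelf is on top of the table. Three stools sit around the table at the −y, +y, −x sides.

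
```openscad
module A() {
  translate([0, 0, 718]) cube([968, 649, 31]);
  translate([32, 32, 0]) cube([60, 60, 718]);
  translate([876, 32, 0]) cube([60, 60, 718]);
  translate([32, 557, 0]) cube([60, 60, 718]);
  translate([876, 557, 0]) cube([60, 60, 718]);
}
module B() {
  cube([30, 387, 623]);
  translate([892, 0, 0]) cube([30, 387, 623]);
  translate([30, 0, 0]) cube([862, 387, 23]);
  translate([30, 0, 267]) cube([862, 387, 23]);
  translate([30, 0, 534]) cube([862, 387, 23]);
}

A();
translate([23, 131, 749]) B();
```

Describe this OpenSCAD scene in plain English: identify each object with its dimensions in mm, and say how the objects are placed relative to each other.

A is a rectangular dining table. The top is 968×649×31 mm with its upper surface at z = 749 mm. It stands on four 60×60 mm square legs, each inset 32 mm from the nearest pair of top edges, running from the floor to the underside of the top.

B is a bookshelf 922 mm wide overall, 387 mm deep and 623 mm tall. The two sides are 30 mm thick vertical panels. 3 horizontal shelves of 23 mm thickness span between the inner faces of the sides; the lowest shelf sits on the floor and shelves are stacked with a clear vertical gap of 244 mm between each pair.

The bookshelf is on top of the table, centred.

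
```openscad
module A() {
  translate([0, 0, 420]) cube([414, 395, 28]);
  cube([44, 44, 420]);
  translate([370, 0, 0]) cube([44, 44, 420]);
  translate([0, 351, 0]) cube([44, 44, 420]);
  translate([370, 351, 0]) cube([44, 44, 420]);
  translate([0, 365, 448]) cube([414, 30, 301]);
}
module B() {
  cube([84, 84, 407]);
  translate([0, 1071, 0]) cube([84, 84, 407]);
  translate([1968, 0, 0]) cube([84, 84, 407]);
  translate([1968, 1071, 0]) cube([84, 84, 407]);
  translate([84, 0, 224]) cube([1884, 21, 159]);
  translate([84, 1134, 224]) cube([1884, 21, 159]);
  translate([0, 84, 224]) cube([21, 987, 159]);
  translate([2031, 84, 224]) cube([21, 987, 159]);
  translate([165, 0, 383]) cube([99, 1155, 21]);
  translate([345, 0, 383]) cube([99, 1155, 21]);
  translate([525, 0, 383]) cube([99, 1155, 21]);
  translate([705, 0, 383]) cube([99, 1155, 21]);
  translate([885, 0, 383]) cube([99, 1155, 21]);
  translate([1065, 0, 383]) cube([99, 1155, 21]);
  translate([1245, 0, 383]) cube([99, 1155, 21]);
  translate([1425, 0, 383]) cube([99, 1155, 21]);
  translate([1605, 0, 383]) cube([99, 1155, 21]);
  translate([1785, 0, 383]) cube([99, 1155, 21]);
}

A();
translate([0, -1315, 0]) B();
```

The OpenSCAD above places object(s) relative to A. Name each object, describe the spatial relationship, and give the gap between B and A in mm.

The bed frame's nearest face is 160 mm from the chair's −y face.

A is a chair. B is a bed frame. The bed frame is on the floor beside the chair on its −y side. The gap between the bed frame and the chair is 160 mm.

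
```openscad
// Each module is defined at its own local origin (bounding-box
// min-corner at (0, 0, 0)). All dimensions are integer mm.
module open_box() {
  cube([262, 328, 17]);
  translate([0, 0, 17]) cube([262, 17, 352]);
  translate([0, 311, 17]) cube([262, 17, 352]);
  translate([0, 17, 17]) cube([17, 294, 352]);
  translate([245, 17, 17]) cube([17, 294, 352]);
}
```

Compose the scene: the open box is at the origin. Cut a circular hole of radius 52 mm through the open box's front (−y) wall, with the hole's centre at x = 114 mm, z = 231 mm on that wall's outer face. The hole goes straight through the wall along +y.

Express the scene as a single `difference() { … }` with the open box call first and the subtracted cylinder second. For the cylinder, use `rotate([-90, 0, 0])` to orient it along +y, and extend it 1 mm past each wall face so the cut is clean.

difference() {
  open_box();
  translate([114, -1, 231]) rotate([-90, 0, 0]) cylinder(h = 19, r = 52);
}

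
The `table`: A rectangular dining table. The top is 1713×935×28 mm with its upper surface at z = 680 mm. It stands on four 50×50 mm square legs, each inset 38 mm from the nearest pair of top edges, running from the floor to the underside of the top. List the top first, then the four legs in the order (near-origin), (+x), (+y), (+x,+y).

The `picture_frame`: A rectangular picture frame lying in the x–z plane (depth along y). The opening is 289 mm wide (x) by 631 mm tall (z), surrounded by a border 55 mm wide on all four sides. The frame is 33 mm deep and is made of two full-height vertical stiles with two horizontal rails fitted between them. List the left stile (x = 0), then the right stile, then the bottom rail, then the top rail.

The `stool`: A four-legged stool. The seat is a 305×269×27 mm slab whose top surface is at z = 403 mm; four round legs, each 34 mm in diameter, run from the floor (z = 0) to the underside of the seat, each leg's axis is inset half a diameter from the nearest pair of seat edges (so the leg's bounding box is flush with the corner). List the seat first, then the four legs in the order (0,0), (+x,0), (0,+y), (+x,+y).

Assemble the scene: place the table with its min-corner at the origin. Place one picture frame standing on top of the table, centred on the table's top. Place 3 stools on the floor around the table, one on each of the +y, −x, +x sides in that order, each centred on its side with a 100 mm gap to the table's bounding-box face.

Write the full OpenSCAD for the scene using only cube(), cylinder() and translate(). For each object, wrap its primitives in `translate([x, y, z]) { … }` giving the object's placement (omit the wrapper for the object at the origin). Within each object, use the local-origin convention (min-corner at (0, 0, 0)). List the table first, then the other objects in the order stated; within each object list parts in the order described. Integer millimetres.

translate([0, 0, 652]) cube([1713, 935, 28]);
translate([38, 38, 0]) cube([50, 50, 652]);
translate([1625, 38, 0]) cube([50, 50, 652]);
translate([38, 847, 0]) cube([50, 50, 652]);
translate([1625, 847, 0]) cube([50, 50, 652]);
translate([657, 451, 680]) {
  cube([55, 33, 741]);
  translate([344, 0, 0]) cube([55, 33, 741]);
  translate([55, 0, 0]) cube([289, 33, 55]);
  translate([55, 0, 686]) cube([289, 33, 55]);
}
translate([704, 1035, 0]) {
  translate([0, 0, 376]) cube([305, 269, 27]);
  translate([17, 17, 0]) cylinder(h = 376, r = 17);
  translate([288, 17, 0]) cylinder(h = 376, r = 17);
  translate([17, 252, 0]) cylinder(h = 376, r = 17);
  translate([288, 252, 0]) cylinder(h = 376, r = 17);
}
translate([-405, 333, 0]) {
  translate([0, 0, 376]) cube([305, 269, 27]);
  translate([17, 17, 0]) cylinder(h = 376, r = 17);
  translate([288, 17, 0]) cylinder(h = 376, r = 17);
  translate([17, 252, 0]) cylinder(h = 376, r = 17);
  translate([288, 252, 0]) cylinder(h = 376, r = 17);
}
translate([1813, 333, 0]) {
  translate([0, 0, 376]) cube([305, 269, 27]);
  translate([17, 17, 0]) cylinder(h = 376, r = 17);
  translate([288, 17, 0]) cylinder(h = 376, r = 17);
  translate([17, 252, 0]) cylinder(h = 376, r = 17);
  translate([288, 252, 0]) cylinder(h = 376, r = 17);
}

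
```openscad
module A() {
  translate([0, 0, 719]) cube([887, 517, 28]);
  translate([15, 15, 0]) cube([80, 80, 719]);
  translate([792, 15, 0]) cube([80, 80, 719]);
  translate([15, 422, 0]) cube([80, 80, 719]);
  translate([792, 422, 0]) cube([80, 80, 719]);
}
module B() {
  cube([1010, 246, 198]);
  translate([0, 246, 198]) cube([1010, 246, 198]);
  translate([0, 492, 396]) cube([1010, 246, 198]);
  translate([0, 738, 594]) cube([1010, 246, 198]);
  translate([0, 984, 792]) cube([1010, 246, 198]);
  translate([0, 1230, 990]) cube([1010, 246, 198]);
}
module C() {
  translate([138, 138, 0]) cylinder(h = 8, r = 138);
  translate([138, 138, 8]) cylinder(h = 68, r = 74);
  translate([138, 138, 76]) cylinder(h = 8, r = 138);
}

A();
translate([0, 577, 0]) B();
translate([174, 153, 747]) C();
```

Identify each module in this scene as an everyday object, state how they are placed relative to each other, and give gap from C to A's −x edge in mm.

The spool's min-x is at 174; the table's min-x is 0; gap = 174 mm.

A is a table. B is a staircase. C is a spool. The staircase is on the floor beside the table on its +y side. The spool is on top of the table. The gap from the spool to the table's −x edge is 174 mm.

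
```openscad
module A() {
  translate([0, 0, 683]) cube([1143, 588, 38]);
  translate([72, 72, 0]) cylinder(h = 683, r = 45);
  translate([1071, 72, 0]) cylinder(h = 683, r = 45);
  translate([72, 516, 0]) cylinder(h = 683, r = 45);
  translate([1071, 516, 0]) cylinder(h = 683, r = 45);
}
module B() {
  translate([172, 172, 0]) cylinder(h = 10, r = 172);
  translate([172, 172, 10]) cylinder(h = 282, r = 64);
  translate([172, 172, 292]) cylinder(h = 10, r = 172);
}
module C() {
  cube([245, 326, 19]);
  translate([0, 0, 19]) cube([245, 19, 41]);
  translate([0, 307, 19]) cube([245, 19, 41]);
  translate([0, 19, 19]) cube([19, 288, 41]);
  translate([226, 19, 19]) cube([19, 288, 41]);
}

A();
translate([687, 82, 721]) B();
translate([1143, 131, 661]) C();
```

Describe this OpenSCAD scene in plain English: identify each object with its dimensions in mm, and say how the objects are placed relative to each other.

A is a rectangular dining table. The top is 1143×588×38 mm with its upper surface at z = 721 mm. It stands on four round legs of 90 mm diameter, each leg's bounding box inset 27 mm from the nearest pair of top edges, running from the floor to the underside of the top.

B is a spool: two coaxial disc flanges of radius 172 mm and thickness 10 mm, joined by a core cylinder of radius 64 mm and height 282 mm. The lower flange rests on z = 0 and the three cylinders share a vertical axis.

C is an open storage box with external size 245×326×60 mm and wall thickness 19 mm (the base is also 19 mm thick). The base covers the whole footprint; the four walls stand on the base, with the y-facing walls full-width and the x-facing walls fitting between their inner faces.

The spool is on top of the table. The open box is beside the table with their tops flush at z = 721.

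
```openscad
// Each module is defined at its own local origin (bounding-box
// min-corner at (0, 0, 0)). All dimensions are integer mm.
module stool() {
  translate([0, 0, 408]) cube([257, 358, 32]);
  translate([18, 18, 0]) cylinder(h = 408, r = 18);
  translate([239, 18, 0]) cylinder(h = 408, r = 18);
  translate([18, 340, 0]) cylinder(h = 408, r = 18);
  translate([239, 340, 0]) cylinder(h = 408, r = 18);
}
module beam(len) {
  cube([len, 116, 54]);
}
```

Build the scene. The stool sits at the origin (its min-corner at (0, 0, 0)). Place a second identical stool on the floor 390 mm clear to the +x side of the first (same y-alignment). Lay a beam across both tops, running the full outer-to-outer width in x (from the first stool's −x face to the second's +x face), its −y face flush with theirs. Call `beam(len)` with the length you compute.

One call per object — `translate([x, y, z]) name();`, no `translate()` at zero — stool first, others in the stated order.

stool();
translate([647, 0, 0]) stool();
translate([0, 0, 440]) beam(904);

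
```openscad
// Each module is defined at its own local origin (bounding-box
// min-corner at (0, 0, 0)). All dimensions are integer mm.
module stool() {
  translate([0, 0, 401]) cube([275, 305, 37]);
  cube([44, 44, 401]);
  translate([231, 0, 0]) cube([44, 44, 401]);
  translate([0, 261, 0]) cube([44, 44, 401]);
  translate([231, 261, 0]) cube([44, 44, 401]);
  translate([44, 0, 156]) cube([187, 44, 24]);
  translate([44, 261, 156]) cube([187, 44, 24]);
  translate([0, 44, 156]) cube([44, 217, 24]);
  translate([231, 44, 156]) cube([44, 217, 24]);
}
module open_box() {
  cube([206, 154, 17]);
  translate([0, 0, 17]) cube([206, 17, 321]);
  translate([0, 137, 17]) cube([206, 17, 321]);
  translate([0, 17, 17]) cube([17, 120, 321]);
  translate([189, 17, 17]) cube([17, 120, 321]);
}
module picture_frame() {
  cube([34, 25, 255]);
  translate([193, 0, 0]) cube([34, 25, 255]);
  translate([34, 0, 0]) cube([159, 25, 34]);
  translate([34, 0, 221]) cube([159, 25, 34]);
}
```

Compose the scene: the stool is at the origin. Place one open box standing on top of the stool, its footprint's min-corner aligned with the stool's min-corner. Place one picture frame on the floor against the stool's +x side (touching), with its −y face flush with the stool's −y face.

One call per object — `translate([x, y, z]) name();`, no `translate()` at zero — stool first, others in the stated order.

stool();
translate([0, 0, 438]) open_box();
translate([275, 0, 0]) picture_frame();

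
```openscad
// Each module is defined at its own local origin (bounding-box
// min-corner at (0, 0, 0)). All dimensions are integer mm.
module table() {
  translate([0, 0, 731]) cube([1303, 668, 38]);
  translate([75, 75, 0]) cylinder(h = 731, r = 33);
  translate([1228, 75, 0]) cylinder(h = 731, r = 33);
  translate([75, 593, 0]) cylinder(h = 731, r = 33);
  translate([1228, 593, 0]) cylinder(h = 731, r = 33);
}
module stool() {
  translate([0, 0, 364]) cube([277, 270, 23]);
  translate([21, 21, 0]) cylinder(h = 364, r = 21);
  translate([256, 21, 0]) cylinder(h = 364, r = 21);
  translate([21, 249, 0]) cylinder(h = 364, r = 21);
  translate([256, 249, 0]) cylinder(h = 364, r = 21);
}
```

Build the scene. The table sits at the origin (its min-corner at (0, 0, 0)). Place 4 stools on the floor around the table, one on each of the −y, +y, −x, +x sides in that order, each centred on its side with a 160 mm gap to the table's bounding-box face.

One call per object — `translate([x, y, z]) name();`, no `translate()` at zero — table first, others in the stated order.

table();
translate([513, -430, 0]) stool();
translate([513, 828, 0]) stool();
translate([-437, 199, 0]) stool();
translate([1463, 199, 0]) stool();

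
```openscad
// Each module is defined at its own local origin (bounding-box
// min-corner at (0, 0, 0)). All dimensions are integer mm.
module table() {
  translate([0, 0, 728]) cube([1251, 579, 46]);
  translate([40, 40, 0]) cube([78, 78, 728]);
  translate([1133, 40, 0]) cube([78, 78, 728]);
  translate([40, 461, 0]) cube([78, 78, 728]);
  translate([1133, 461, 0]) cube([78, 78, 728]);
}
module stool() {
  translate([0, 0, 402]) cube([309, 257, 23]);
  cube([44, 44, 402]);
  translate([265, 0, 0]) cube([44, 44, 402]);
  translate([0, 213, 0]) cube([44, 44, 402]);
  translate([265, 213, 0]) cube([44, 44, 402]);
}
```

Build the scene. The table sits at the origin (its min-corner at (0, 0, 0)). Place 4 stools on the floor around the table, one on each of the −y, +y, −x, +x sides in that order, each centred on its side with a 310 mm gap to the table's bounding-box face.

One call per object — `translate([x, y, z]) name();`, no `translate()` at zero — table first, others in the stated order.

table();
translate([471, -567, 0]) stool();
translate([471, 889, 0]) stool();
translate([-619, 161, 0]) stool();
translate([1561, 161, 0]) stool();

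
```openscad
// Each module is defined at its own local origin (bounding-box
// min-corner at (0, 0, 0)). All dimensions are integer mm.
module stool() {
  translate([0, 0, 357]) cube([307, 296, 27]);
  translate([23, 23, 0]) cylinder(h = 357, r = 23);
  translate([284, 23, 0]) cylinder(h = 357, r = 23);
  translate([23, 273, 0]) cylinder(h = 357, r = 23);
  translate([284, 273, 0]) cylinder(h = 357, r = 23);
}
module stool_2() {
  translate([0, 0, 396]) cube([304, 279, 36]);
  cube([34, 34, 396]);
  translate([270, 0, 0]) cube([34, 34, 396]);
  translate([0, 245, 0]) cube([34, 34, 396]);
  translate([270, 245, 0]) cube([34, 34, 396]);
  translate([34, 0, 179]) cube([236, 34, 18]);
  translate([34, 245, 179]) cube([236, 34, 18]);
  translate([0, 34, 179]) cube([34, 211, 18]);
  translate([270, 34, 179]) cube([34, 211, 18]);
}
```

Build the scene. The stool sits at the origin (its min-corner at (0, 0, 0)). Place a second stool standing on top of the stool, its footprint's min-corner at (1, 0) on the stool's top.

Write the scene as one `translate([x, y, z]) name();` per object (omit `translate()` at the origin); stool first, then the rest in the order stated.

stool();
translate([1, 0, 384]) stool_2();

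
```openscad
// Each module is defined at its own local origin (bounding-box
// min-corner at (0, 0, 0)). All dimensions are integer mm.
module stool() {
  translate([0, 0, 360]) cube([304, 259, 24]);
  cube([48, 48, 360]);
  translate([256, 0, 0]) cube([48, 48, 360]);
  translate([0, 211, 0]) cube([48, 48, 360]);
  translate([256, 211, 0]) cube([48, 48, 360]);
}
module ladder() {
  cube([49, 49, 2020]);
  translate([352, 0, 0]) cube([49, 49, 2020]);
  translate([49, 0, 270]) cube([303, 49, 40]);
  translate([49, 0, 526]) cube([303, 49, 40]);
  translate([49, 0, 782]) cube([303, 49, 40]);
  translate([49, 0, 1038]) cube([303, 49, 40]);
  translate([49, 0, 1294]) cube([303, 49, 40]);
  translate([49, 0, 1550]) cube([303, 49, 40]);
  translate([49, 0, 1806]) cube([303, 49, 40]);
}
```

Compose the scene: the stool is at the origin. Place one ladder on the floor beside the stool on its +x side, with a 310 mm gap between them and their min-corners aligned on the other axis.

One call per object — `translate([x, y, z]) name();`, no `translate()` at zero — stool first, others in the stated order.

stool();
translate([614, 0, 0]) ladder();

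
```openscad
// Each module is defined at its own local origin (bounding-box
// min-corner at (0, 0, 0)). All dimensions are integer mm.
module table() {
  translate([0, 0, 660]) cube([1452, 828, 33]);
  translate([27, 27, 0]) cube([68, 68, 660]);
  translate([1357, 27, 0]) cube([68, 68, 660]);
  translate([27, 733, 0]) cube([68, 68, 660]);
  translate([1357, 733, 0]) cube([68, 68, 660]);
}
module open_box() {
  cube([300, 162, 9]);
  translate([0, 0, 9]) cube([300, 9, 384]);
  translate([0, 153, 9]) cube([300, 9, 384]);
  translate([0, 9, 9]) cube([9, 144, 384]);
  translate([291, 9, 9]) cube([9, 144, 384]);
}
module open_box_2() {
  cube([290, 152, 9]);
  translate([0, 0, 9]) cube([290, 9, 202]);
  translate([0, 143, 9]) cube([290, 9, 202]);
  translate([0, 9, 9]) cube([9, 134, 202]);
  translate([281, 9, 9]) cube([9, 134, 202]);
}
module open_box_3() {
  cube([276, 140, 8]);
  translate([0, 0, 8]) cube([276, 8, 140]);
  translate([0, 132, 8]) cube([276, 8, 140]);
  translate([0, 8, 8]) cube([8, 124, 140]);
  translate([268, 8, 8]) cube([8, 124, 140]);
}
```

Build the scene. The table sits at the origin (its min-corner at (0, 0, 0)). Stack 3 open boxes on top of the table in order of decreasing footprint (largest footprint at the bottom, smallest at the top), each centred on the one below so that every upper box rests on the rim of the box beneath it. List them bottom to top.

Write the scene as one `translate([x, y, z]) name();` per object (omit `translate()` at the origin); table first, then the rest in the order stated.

table();
translate([576, 333, 693]) open_box();
translate([581, 338, 1086]) open_box_2();
translate([588, 344, 1297]) open_box_3();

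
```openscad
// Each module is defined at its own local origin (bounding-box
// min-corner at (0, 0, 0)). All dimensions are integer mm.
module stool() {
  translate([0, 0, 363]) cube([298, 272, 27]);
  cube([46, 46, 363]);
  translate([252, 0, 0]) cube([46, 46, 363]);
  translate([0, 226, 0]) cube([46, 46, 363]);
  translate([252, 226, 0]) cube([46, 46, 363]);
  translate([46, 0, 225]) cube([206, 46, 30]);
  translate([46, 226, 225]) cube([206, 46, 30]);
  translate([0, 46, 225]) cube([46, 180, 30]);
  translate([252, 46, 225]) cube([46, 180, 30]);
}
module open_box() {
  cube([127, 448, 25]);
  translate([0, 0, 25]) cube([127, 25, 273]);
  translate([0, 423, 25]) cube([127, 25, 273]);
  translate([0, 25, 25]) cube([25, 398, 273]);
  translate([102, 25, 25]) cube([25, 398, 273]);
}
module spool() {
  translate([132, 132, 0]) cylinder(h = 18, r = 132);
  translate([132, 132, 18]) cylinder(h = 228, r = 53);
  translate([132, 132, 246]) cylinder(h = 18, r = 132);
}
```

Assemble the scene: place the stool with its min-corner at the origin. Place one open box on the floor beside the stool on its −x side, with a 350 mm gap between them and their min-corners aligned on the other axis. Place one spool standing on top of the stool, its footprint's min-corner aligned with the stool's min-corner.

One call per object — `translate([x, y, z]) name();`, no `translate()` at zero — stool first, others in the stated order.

stool();
translate([-477, 0, 0]) open_box();
translate([0, 0, 390]) spool();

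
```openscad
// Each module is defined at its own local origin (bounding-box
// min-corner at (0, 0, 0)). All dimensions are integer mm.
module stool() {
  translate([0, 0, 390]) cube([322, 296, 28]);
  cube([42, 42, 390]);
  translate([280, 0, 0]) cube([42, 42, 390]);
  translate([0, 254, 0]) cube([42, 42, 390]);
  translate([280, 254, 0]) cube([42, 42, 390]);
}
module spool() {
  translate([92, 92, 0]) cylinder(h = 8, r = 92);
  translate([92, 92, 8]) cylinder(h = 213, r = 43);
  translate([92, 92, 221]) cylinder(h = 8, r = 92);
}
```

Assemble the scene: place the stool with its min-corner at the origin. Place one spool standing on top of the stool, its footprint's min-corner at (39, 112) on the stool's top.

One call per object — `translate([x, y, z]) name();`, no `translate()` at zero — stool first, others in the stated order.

stool();
translate([39, 112, 418]) spool();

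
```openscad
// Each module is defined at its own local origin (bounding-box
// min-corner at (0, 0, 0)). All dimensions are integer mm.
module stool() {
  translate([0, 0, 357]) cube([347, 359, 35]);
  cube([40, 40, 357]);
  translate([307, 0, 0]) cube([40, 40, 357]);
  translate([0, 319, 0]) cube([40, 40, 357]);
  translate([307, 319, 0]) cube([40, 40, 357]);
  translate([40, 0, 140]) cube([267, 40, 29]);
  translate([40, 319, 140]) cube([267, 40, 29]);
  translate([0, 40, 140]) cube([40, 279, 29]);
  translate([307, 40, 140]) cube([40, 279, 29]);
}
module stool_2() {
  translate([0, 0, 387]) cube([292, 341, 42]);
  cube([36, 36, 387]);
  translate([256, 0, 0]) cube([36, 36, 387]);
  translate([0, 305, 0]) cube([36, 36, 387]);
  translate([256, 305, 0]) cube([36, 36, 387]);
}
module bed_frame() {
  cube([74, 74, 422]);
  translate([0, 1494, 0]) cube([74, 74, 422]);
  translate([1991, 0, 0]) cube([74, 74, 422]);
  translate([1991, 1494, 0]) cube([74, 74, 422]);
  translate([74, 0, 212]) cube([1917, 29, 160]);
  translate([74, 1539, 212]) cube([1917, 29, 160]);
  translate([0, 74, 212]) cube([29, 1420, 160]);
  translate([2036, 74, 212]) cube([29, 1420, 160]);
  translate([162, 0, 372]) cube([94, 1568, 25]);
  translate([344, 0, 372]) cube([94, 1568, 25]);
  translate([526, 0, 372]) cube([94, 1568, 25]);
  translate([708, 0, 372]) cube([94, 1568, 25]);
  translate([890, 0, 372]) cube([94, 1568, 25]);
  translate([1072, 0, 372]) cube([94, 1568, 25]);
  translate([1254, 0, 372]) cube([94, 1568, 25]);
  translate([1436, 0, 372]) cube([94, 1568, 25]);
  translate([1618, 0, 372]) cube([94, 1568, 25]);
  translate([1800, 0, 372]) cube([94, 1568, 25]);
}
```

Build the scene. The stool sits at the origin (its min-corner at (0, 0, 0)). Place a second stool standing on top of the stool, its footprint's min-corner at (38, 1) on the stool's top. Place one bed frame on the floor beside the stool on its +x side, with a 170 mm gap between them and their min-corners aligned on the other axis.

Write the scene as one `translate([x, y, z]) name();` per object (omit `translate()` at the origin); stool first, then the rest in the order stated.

stool();
translate([38, 1, 392]) stool_2();
translate([517, 0, 0]) bed_frame();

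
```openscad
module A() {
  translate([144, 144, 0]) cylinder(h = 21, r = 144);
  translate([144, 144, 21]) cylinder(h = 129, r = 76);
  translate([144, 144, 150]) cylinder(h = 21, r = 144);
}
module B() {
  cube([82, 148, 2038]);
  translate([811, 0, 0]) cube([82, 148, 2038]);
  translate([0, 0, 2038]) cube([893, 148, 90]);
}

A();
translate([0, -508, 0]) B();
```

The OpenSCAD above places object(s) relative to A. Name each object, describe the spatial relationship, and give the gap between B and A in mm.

A is a spool. B is a door frame. The door frame is on the floor beside the spool on its −y side. The gap between the door frame and the spool is 360 mm.

The door frame's nearest face is 360 mm from the spool's −y face.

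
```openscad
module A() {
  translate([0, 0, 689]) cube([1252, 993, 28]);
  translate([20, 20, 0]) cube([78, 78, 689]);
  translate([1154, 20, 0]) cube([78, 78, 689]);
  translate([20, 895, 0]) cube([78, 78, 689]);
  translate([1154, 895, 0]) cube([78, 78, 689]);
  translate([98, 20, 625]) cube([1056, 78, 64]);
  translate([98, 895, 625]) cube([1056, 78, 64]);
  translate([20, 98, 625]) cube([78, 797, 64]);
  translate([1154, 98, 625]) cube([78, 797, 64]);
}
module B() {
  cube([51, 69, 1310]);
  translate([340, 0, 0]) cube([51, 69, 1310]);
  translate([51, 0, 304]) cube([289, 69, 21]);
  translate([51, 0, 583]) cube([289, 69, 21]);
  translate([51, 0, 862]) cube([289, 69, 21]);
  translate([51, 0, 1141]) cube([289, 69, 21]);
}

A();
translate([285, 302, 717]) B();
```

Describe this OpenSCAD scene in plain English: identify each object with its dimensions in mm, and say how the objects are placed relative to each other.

A is a table: top 1252 mm (x) × 993 mm (y), 28 mm thick, upper face at z = 717 mm, on four 78×78 mm square legs, each inset 20 mm from the nearest pair of top edges, running from z = 0 to the bottom of the top. Four apron rails, 78 mm thick and 64 mm tall, run between adjacent legs with their top edges flush with the underside of the top and their outer faces flush with the legs' outer faces.

B is a wooden ladder with two side rails of 51×69 mm section and 1310 mm height, set 391 mm apart overall. Between them run 4 rectangular rungs (69 mm deep, 21 mm thick), front faces flush with the rails' −y face. The bottom of the first rung is 304 mm above the floor and each subsequent rung is 279 mm higher than the one below.

The ladder is on top of the table.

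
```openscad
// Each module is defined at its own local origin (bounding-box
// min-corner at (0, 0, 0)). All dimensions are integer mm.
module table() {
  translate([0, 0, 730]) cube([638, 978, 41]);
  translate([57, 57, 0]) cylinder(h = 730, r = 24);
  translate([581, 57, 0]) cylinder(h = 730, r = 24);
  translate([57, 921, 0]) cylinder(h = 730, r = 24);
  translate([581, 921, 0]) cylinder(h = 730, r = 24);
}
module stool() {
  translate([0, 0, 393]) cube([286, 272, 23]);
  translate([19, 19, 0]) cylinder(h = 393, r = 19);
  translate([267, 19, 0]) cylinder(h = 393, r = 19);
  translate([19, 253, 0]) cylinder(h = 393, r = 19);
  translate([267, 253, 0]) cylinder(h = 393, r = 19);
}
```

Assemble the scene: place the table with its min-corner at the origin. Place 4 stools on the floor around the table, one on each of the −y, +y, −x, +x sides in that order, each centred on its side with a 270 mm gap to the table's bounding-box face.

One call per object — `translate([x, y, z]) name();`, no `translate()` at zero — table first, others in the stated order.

table();
translate([176, -542, 0]) stool();
translate([176, 1248, 0]) stool();
translate([-556, 353, 0]) stool();
translate([908, 353, 0]) stool();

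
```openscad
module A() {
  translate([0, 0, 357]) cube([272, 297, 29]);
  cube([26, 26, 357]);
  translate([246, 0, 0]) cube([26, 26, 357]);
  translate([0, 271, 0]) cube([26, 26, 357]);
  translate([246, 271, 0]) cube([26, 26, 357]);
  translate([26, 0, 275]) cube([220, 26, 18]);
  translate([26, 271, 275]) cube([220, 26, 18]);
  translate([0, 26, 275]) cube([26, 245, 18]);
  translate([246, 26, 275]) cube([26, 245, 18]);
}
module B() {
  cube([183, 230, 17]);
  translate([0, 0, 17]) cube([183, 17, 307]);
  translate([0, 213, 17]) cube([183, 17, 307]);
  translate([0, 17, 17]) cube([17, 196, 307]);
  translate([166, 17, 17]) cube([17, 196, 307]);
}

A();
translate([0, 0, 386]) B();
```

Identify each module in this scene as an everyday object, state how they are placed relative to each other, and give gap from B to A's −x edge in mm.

The open box's min-x is at 0; the stool's min-x is 0; gap = 0 mm.

A is a stool. B is an open box. The open box is on top of the stool. The gap from the open box to the stool's −x edge is 0 mm.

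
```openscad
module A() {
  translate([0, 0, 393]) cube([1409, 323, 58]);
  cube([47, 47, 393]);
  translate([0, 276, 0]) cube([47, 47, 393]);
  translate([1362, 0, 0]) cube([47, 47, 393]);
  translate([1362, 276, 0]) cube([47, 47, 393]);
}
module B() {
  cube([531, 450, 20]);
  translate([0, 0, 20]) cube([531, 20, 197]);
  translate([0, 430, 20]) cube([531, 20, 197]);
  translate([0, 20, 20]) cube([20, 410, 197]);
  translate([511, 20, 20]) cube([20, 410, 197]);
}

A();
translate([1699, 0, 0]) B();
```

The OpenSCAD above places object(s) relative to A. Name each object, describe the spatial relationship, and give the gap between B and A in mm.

A is a bench. B is an open box. The open box is on the floor beside the bench on its +x side. The gap between the open box and the bench is 290 mm.

The open box's nearest face is 290 mm from the bench's +x face.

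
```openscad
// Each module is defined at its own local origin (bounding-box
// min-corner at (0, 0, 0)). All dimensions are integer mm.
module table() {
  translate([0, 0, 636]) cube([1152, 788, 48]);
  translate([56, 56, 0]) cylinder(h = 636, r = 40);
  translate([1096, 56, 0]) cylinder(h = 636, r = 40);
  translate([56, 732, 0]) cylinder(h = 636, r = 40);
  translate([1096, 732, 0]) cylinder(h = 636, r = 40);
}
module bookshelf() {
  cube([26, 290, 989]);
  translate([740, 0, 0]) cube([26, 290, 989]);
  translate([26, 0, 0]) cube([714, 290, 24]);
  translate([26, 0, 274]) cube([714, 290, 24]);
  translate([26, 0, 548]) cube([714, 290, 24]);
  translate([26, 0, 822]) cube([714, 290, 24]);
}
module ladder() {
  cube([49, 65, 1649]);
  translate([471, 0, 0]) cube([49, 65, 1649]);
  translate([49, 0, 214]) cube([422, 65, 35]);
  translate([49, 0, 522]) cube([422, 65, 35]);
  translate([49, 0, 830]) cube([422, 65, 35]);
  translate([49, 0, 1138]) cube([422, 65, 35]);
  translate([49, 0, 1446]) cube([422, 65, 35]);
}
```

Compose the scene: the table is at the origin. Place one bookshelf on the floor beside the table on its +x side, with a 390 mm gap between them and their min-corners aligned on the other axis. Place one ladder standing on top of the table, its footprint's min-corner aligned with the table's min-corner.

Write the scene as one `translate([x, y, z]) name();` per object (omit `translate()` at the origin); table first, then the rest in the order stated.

table();
translate([1542, 0, 0]) bookshelf();
translate([0, 0, 684]) ladder();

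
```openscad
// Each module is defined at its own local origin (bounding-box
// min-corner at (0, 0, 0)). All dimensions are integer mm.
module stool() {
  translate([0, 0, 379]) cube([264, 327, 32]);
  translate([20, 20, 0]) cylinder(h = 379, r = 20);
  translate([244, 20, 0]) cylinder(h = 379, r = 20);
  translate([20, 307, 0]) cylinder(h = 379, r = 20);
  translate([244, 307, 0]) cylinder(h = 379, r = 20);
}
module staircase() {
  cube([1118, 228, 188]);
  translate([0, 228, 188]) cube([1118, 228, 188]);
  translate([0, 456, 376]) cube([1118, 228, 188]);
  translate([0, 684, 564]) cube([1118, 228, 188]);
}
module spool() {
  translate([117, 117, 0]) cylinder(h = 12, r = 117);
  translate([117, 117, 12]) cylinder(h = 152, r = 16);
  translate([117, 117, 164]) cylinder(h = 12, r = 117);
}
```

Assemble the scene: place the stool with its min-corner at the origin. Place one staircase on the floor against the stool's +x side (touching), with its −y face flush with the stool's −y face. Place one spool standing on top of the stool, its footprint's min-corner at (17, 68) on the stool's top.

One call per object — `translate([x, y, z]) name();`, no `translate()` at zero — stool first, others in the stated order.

stool();
translate([264, 0, 0]) staircase();
translate([17, 68, 411]) spool();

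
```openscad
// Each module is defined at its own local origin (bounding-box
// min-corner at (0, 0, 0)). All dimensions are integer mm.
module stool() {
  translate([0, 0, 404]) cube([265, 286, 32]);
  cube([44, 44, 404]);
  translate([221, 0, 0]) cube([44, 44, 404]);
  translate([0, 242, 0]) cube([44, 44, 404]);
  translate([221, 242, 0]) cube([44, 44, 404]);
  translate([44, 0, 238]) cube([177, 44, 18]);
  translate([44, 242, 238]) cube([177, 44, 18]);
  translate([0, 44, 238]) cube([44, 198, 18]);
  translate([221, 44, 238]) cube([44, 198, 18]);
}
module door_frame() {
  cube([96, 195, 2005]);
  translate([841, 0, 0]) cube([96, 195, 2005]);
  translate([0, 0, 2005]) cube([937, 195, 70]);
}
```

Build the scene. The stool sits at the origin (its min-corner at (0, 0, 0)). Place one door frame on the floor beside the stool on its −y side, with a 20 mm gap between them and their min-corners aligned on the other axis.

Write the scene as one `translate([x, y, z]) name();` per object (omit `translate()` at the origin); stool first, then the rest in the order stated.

stool();
translate([0, -215, 0]) door_frame();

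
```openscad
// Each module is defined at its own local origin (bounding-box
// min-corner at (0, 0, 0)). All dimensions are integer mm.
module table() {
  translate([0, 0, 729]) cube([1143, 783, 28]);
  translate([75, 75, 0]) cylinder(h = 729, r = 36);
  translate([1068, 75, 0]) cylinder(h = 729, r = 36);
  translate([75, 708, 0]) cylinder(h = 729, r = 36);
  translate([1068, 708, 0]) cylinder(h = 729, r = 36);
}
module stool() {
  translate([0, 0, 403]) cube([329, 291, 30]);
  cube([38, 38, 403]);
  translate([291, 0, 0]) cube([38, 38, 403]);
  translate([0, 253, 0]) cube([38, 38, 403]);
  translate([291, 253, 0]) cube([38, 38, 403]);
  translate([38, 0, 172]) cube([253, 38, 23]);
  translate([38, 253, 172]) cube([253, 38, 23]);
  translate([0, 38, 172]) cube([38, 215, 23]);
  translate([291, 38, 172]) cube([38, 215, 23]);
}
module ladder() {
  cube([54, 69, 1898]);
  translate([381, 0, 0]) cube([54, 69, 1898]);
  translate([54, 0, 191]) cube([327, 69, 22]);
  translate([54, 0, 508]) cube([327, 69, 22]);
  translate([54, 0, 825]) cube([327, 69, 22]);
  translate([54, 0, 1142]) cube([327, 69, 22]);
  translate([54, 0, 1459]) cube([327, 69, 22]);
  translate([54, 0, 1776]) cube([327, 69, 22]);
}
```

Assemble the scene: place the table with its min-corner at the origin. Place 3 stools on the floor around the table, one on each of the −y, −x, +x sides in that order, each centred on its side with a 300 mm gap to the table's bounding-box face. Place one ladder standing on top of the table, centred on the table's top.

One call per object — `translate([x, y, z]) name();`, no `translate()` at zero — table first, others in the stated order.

table();
translate([407, -591, 0]) stool();
translate([-629, 246, 0]) stool();
translate([1443, 246, 0]) stool();
translate([354, 357, 757]) ladder();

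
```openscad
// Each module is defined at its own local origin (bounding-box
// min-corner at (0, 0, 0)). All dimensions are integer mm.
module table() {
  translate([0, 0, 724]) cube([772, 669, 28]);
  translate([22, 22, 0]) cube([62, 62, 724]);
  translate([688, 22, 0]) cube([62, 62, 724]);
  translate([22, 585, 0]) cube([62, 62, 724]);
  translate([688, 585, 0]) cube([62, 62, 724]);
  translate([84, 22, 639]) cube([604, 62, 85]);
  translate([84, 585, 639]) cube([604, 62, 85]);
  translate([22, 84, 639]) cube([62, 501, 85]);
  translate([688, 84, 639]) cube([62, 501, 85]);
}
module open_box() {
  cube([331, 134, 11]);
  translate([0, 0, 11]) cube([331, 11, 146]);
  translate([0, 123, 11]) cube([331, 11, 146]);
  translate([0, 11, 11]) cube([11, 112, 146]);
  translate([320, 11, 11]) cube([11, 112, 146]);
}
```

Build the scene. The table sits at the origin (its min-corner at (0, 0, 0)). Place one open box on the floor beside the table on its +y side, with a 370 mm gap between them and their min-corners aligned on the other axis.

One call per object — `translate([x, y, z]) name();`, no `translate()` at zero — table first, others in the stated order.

table();
translate([0, 1039, 0]) open_box();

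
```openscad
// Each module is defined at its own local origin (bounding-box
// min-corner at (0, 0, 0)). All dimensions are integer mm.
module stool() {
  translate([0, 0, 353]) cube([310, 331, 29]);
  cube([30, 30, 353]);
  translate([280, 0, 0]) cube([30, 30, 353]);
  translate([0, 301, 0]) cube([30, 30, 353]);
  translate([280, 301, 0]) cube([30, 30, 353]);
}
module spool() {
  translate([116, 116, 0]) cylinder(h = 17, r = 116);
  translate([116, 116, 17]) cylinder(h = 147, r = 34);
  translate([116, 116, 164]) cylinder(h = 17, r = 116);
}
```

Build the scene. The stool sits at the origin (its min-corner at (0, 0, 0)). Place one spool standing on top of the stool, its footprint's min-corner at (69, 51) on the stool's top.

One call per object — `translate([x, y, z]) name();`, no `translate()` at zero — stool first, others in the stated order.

stool();
translate([69, 51, 382]) spool();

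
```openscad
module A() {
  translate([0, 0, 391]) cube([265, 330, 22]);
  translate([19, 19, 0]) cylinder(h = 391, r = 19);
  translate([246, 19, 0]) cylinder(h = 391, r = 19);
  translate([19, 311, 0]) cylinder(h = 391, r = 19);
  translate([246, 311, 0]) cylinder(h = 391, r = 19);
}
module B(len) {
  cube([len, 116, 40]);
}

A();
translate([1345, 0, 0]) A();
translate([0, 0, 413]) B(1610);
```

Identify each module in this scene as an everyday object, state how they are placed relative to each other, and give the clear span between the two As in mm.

Second stool starts at x = 1345; first ends at x = 265; clear span = 1345 − 265 = 1080 mm.

A is a stool. B is a beam. A beam spans the tops of two stools. The clear span between the two stools is 1080 mm.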